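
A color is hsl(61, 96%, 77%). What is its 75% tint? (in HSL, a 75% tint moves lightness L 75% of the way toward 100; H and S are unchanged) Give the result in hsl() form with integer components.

L moves 75% from 77 toward 100: 77 + 17.25 = 94.25 → 94.
H and S are unchanged.

hsl(61, 96%, 94%)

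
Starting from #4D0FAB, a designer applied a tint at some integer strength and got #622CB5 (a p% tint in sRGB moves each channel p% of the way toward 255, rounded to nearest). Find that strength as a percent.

12%

#4D0FAB is rgb(77, 15, 171); #622CB5 is rgb(98, 44, 181).
On the G channel (widest range): 44 ≈ 15 + (p/100)(255 − 15), so p ≈ 100×(44 − 15)/(255 − 15) = 2900/240 = 12.08.
p = 12 reproduces all three channels after rounding.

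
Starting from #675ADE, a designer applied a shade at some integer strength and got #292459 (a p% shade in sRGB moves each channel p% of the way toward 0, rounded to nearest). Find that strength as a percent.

60%

#675ADE is rgb(103, 90, 222); #292459 is rgb(41, 36, 89).
On the B channel (widest range): 89 ≈ 222 + (p/100)(0 − 222), so p ≈ 100×(89 − 222)/(0 − 222) = -13300/-222 = 59.91.
p = 60 reproduces all three channels after rounding.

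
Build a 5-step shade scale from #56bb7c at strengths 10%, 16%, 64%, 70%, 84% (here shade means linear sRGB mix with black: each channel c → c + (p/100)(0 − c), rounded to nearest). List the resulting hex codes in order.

#4da870, #489d68, #1f432d, #1a3825, #0e1e14

#56bb7c is rgb(86, 187, 124).
10%: (86 − 8.6 = 77.4→77, 187 − 18.7 = 168.3→168, 124 − 12.4 = 111.6→112) → #4da870
16%: (86 − 13.76 = 72.24→72, 187 − 29.92 = 157.08→157, 124 − 19.84 = 104.16→104) → #489d68
64%: (86 − 55.04 = 30.96→31, 187 − 119.68 = 67.32→67, 124 − 79.36 = 44.64→45) → #1f432d
70%: (86 − 60.2 = 25.8→26, 187 − 130.9 = 56.1→56, 124 − 86.8 = 37.2→37) → #1a3825
84%: (86 − 72.24 = 13.76→14, 187 − 157.08 = 29.92→30, 124 − 104.16 = 19.84→20) → #0e1e14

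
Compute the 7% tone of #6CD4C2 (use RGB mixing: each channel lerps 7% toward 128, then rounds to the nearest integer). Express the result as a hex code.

#6CD4C2 is rgb(108, 212, 194).
A 7% tone moves each channel 7% toward 128:
  R: 108 + 0.07×(128−108) = 108 + 1.4 = 109.4 → 109
  G: 212 − 5.88 = 206.12 → 206
  B: 194 − 4.62 = 189.38 → 189
rgb(109, 206, 189) = #6DCEBD.

#6DCEBD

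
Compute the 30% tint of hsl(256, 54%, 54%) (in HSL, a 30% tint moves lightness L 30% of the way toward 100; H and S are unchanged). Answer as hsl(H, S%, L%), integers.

L moves 30% from 54 toward 100: 54 + 13.8 = 67.8 → 68.
H and S are unchanged.

hsl(256, 54%, 68%)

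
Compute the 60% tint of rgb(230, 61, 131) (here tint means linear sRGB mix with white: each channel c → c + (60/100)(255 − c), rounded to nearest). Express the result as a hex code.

A 60% tint moves each channel 60% toward 255:
  R: 230 + 0.6×(255−230) = 230 + 15 = 245 → 245
  G: 61 + 116.4 = 177.4 → 177
  B: 131 + 0.6×(255−131) = 131 + 74.4 = 205.4 → 205
rgb(245, 177, 205) = #f5b1cd.

#f5b1cd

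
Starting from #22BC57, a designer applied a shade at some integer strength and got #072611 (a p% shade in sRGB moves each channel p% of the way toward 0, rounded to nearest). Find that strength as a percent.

#22BC57 is rgb(34, 188, 87); #072611 is rgb(7, 38, 17).
On the G channel (widest range): 38 ≈ 188 + (p/100)(0 − 188), so p ≈ 100×(38 − 188)/(0 − 188) = -15000/-188 = 79.79.
p = 80 reproduces all three channels after rounding.

80%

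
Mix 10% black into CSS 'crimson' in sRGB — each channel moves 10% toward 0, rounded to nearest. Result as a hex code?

CSS crimson is rgb(220, 20, 60).
A 10% shade moves each channel 10% toward 0:
  R: 220 − 22 = 198 → 198
  G: 20 − 2 = 18 → 18
  B: 60 − 6 = 54 → 54
rgb(198, 18, 54) = #C61236.

#C61236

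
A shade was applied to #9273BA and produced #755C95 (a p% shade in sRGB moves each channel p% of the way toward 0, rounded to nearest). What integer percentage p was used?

#9273BA is rgb(146, 115, 186); #755C95 is rgb(117, 92, 149).
On the B channel (widest range): 149 ≈ 186 + (p/100)(0 − 186), so p ≈ 100×(149 − 186)/(0 − 186) = -3700/-186 = 19.89.
p = 20 reproduces all three channels after rounding.

20%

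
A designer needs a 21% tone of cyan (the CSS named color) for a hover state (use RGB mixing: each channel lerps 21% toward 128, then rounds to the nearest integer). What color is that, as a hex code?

CSS cyan is rgb(0, 255, 255).
Lerp each channel 21% toward 128:
  R: 0 + 26.88 = 26.88 → 27
  G: 255 − 26.67 = 228.33 → 228
  B: 255 − 26.67 = 228.33 → 228
rgb(27, 228, 228) = #1BE4E4.

#1BE4E4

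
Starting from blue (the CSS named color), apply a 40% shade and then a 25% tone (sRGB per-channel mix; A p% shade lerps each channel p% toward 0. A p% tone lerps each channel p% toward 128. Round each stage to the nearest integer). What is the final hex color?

#202093

CSS blue is rgb(0, 0, 255).
A 40% shade moves each channel 40% toward 0:
  R: 0 + 0.4×(0−0) = 0 + 0 = 0 → 0
  G: 0 + 0.4×(0−0) = 0 + 0 = 0 → 0
  B: 255 − 102 = 153 → 153
After the shade: rgb(0, 0, 153) = #000099.
Lerp each channel 25% toward 128:
  R: 0 + 0.25×(128−0) = 0 + 32 = 32 → 32
  G: 0 + 0.25×(128−0) = 0 + 32 = 32 → 32
  B: 153 + 0.25×(128−153) = 153 − 6.25 = 146.75 → 147
rgb(32, 32, 147) = #202093.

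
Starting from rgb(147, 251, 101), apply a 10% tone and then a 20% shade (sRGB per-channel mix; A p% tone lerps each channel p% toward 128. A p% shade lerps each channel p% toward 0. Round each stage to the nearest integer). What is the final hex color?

#74BF53

Per channel, c → c + 0.1(128 − c):
  R: 147 + 0.1×(128−147) = 147 − 1.9 = 145.1 → 145
  G: 251 − 12.3 = 238.7 → 239
  B: 101 + 2.7 = 103.7 → 104
After the tone: rgb(145, 239, 104) = #91EF68.
Per channel, c → c + 0.2(0 − c):
  R: 145 + 0.2×(0−145) = 145 − 29 = 116 → 116
  G: 239 + 0.2×(0−239) = 239 − 47.8 = 191.2 → 191
  B: 104 − 20.8 = 83.2 → 83
rgb(116, 191, 83) = #74BF53.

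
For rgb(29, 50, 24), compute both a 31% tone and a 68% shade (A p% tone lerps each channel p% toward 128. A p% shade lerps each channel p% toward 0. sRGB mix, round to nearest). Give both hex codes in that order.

#3C4A38, #091008

31% tone:
  R: 29 + 30.69 = 59.69 → 60
  G: 50 + 24.18 = 74.18 → 74
  B: 24 + 0.31×(128−24) = 24 + 32.24 = 56.24 → 56
  → #3C4A38
68% shade:
  R: 29 + 0.68×(0−29) = 29 − 19.72 = 9.28 → 9
  G: 50 + 0.68×(0−50) = 50 − 34 = 16 → 16
  B: 24 + 0.68×(0−24) = 24 − 16.32 = 7.68 → 8
  → #091008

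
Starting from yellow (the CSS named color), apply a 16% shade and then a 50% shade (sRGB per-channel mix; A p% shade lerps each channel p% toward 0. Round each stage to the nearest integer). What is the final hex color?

#6B6B00

CSS yellow is rgb(255, 255, 0).
Lerp each channel 16% toward 0:
  R: 255 + 0.16×(0−255) = 255 − 40.8 = 214.2 → 214
  G: 255 − 40.8 = 214.2 → 214
  B: 0 + 0.16×(0−0) = 0 + 0 = 0 → 0
After the shade: rgb(214, 214, 0) = #D6D600.
Per channel, c → c + 0.5(0 − c):
  R: 214 + 0.5×(0−214) = 214 − 107 = 107 → 107
  G: 214 − 107 = 107 → 107
  B: 0 + 0 = 0 → 0
rgb(107, 107, 0) = #6B6B00.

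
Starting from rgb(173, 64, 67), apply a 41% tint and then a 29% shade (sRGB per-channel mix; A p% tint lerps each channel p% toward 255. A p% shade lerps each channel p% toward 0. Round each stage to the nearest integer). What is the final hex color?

#936566

A 41% tint moves each channel 41% toward 255:
  R: 173 + 0.41×(255−173) = 173 + 33.62 = 206.62 → 207
  G: 64 + 0.41×(255−64) = 64 + 78.31 = 142.31 → 142
  B: 67 + 77.08 = 144.08 → 144
After the tint: rgb(207, 142, 144) = #CF8E90.
A 29% shade moves each channel 29% toward 0:
  R: 207 + 0.29×(0−207) = 207 − 60.03 = 146.97 → 147
  G: 142 + 0.29×(0−142) = 142 − 41.18 = 100.82 → 101
  B: 144 − 41.76 = 102.24 → 102
rgb(147, 101, 102) = #936566.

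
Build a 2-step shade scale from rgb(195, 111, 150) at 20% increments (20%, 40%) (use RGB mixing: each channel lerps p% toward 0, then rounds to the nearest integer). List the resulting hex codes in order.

#9C5978, #75435A

20%: (195 − 39 = 156→156, 111 − 22.2 = 88.8→89, 150 − 30 = 120→120) → #9C5978
40%: (195 − 78 = 117→117, 111 − 44.4 = 66.6→67, 150 − 60 = 90→90) → #75435A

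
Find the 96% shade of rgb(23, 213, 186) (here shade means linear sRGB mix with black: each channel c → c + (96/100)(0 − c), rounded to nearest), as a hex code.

Per channel, c → c + 0.96(0 − c):
  R: 23 − 22.08 = 0.92 → 1
  G: 213 + 0.96×(0−213) = 213 − 204.48 = 8.52 → 9
  B: 186 − 178.56 = 7.44 → 7
rgb(1, 9, 7) = #010907.

#010907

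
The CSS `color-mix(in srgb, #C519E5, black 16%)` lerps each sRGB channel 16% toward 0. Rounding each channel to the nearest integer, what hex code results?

#C519E5 is rgb(197, 25, 229).
Per channel, c → c + 0.16(0 − c):
  R: 197 + 0.16×(0−197) = 197 − 31.52 = 165.48 → 165
  G: 25 − 4 = 21 → 21
  B: 229 + 0.16×(0−229) = 229 − 36.64 = 192.36 → 192
rgb(165, 21, 192) = #A515C0.

#A515C0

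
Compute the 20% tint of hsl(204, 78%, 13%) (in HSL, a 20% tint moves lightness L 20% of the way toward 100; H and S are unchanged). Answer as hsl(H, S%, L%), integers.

hsl(204, 78%, 30%)

L moves 20% from 13 toward 100: 13 + 17.4 = 30.4 → 30.
H and S are unchanged.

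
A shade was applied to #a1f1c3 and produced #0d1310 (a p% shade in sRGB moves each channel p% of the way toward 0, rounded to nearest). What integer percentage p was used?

#a1f1c3 is rgb(161, 241, 195); #0d1310 is rgb(13, 19, 16).
On the G channel (widest range): 19 ≈ 241 + (p/100)(0 − 241), so p ≈ 100×(19 − 241)/(0 − 241) = -22200/-241 = 92.12.
p = 92 reproduces all three channels after rounding.

92%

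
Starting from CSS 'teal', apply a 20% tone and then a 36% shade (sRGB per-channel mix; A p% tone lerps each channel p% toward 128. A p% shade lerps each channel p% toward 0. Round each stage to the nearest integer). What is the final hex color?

#115252

CSS teal is rgb(0, 128, 128).
Lerp each channel 20% toward 128:
  R: 0 + 0.2×(128−0) = 0 + 25.6 = 25.6 → 26
  G: 128 + 0.2×(128−128) = 128 + 0 = 128 → 128
  B: 128 + 0.2×(128−128) = 128 + 0 = 128 → 128
After the tone: rgb(26, 128, 128) = #1a8080.
A 36% shade moves each channel 36% toward 0:
  R: 26 + 0.36×(0−26) = 26 − 9.36 = 16.64 → 17
  G: 128 − 46.08 = 81.92 → 82
  B: 128 + 0.36×(0−128) = 128 − 46.08 = 81.92 → 82
rgb(17, 82, 82) = #115252.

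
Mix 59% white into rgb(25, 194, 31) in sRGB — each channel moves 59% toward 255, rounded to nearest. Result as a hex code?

#A1E6A3

A 59% tint moves each channel 59% toward 255:
  R: 25 + 135.7 = 160.7 → 161
  G: 194 + 0.59×(255−194) = 194 + 35.99 = 229.99 → 230
  B: 31 + 0.59×(255−31) = 31 + 132.16 = 163.16 → 163
rgb(161, 230, 163) = #A1E6A3.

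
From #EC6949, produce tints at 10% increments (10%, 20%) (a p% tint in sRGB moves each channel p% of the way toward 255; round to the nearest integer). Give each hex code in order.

#EC6949 is rgb(236, 105, 73).
10%: (236 + 1.9 = 237.9→238, 105 + 15 = 120→120, 73 + 18.2 = 91.2→91) → #EE785B
20%: (236 + 3.8 = 239.8→240, 105 + 30 = 135→135, 73 + 36.4 = 109.4→109) → #F0876D

#EE785B, #F0876D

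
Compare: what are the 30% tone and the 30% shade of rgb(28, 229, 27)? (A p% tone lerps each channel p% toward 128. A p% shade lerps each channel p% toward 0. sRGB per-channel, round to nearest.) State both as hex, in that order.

30% tone:
  R: 28 + 0.3×(128−28) = 28 + 30 = 58 → 58
  G: 229 + 0.3×(128−229) = 229 − 30.3 = 198.7 → 199
  B: 27 + 0.3×(128−27) = 27 + 30.3 = 57.3 → 57
  → #3AC739
30% shade:
  R: 28 − 8.4 = 19.6 → 20
  G: 229 − 68.7 = 160.3 → 160
  B: 27 + 0.3×(0−27) = 27 − 8.1 = 18.9 → 19
  → #14A013

#3AC739, #14A013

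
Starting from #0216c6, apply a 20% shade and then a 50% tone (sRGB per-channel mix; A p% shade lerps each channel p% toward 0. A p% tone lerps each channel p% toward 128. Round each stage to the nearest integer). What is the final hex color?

#0216c6 is rgb(2, 22, 198).
Lerp each channel 20% toward 0:
  R: 2 + 0.2×(0−2) = 2 − 0.4 = 1.6 → 2
  G: 22 + 0.2×(0−22) = 22 − 4.4 = 17.6 → 18
  B: 198 + 0.2×(0−198) = 198 − 39.6 = 158.4 → 158
After the shade: rgb(2, 18, 158) = #02129e.
Per channel, c → c + 0.5(128 − c):
  R: 2 + 0.5×(128−2) = 2 + 63 = 65 → 65
  G: 18 + 55 = 73 → 73
  B: 158 − 15 = 143 → 143
rgb(65, 73, 143) = #41498f.

#41498f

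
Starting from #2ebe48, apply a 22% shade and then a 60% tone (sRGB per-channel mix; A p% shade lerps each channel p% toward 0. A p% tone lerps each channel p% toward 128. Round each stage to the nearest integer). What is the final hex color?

#2ebe48 is rgb(46, 190, 72).
Per channel, c → c + 0.22(0 − c):
  R: 46 + 0.22×(0−46) = 46 − 10.12 = 35.88 → 36
  G: 190 + 0.22×(0−190) = 190 − 41.8 = 148.2 → 148
  B: 72 + 0.22×(0−72) = 72 − 15.84 = 56.16 → 56
After the shade: rgb(36, 148, 56) = #249438.
Lerp each channel 60% toward 128:
  R: 36 + 55.2 = 91.2 → 91
  G: 148 + 0.6×(128−148) = 148 − 12 = 136 → 136
  B: 56 + 0.6×(128−56) = 56 + 43.2 = 99.2 → 99
rgb(91, 136, 99) = #5b8863.

#5b8863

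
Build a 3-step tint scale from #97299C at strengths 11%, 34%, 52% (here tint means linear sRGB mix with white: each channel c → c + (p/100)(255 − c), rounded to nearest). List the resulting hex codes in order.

#A241A7, #BA72BE, #CD98CF

#97299C is rgb(151, 41, 156).
11%: (151 + 11.44 = 162.44→162, 41 + 23.54 = 64.54→65, 156 + 10.89 = 166.89→167) → #A241A7
34%: (151 + 35.36 = 186.36→186, 41 + 72.76 = 113.76→114, 156 + 33.66 = 189.66→190) → #BA72BE
52%: (151 + 54.08 = 205.08→205, 41 + 111.28 = 152.28→152, 156 + 51.48 = 207.48→207) → #CD98CF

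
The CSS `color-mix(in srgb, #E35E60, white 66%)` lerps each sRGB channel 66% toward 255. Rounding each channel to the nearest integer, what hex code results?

#F5C8C9

#E35E60 is rgb(227, 94, 96).
Lerp each channel 66% toward 255:
  R: 227 + 0.66×(255−227) = 227 + 18.48 = 245.48 → 245
  G: 94 + 106.26 = 200.26 → 200
  B: 96 + 0.66×(255−96) = 96 + 104.94 = 200.94 → 201
rgb(245, 200, 201) = #F5C8C9.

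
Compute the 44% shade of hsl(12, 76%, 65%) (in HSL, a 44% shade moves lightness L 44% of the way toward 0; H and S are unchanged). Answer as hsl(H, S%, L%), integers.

L moves 44% from 65 toward 0: 65 − 28.6 = 36.4 → 36.
H and S are unchanged.

hsl(12, 76%, 36%)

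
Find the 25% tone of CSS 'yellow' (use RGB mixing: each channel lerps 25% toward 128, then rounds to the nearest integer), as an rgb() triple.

rgb(223, 223, 32)

CSS yellow is rgb(255, 255, 0).
Lerp each channel 25% toward 128:
  R: 255 − 31.75 = 223.25 → 223
  G: 255 − 31.75 = 223.25 → 223
  B: 0 + 32 = 32 → 32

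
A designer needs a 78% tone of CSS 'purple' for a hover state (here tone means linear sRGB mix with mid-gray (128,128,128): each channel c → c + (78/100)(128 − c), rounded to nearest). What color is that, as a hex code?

CSS purple is rgb(128, 0, 128).
A 78% tone moves each channel 78% toward 128:
  R: 128 + 0 = 128 → 128
  G: 0 + 99.84 = 99.84 → 100
  B: 128 + 0.78×(128−128) = 128 + 0 = 128 → 128
rgb(128, 100, 128) = #806480.

#806480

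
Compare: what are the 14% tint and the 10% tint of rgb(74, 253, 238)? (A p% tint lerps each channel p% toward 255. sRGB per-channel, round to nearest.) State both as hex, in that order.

14% tint:
  R: 74 + 0.14×(255−74) = 74 + 25.34 = 99.34 → 99
  G: 253 + 0.28 = 253.28 → 253
  B: 238 + 2.38 = 240.38 → 240
  → #63fdf0
10% tint:
  R: 74 + 0.1×(255−74) = 74 + 18.1 = 92.1 → 92
  G: 253 + 0.1×(255−253) = 253 + 0.2 = 253.2 → 253
  B: 238 + 1.7 = 239.7 → 240
  → #5cfdf0

#63fdf0, #5cfdf0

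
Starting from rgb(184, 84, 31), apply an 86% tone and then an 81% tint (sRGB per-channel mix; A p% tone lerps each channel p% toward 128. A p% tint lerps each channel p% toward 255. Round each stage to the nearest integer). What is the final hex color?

Lerp each channel 86% toward 128:
  R: 184 + 0.86×(128−184) = 184 − 48.16 = 135.84 → 136
  G: 84 + 0.86×(128−84) = 84 + 37.84 = 121.84 → 122
  B: 31 + 0.86×(128−31) = 31 + 83.42 = 114.42 → 114
After the tone: rgb(136, 122, 114) = #887A72.
Lerp each channel 81% toward 255:
  R: 136 + 0.81×(255−136) = 136 + 96.39 = 232.39 → 232
  G: 122 + 0.81×(255−122) = 122 + 107.73 = 229.73 → 230
  B: 114 + 0.81×(255−114) = 114 + 114.21 = 228.21 → 228
rgb(232, 230, 228) = #E8E6E4.

#E8E6E4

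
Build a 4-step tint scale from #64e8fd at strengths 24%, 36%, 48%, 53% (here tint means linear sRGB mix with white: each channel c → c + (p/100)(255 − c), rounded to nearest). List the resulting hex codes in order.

#89eefd, #9cf0fe, #aef3fe, #b6f4fe

#64e8fd is rgb(100, 232, 253).
24%: (100 + 37.2 = 137.2→137, 232 + 5.52 = 237.52→238, 253→253) → #89eefd
36%: (100 + 55.8 = 155.8→156, 232 + 8.28 = 240.28→240, 253 + 0.72 = 253.72→254) → #9cf0fe
48%: (100 + 74.4 = 174.4→174, 232 + 11.04 = 243.04→243, 253 + 0.96 = 253.96→254) → #aef3fe
53%: (100 + 82.15 = 182.15→182, 232 + 12.19 = 244.19→244, 253 + 1.06 = 254.06→254) → #b6f4fe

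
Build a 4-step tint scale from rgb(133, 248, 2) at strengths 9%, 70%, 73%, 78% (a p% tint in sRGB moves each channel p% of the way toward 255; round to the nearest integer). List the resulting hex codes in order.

9%: (133 + 10.98 = 143.98→144, 248 + 0.63 = 248.63→249, 2 + 22.77 = 24.77→25) → #90F919
70%: (133 + 85.4 = 218.4→218, 248 + 4.9 = 252.9→253, 2 + 177.1 = 179.1→179) → #DAFDB3
73%: (133 + 89.06 = 222.06→222, 248 + 5.11 = 253.11→253, 2 + 184.69 = 186.69→187) → #DEFDBB
78%: (133 + 95.16 = 228.16→228, 248 + 5.46 = 253.46→253, 2 + 197.34 = 199.34→199) → #E4FDC7

#90F919, #DAFDB3, #DEFDBB, #E4FDC7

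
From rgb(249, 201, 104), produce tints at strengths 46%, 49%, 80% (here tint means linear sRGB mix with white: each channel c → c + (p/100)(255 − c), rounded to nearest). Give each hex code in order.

46%: (249 + 2.76 = 251.76→252, 201 + 24.84 = 225.84→226, 104 + 69.46 = 173.46→173) → #fce2ad
49%: (249 + 2.94 = 251.94→252, 201 + 26.46 = 227.46→227, 104 + 73.99 = 177.99→178) → #fce3b2
80%: (249 + 4.8 = 253.8→254, 201 + 43.2 = 244.2→244, 104 + 120.8 = 224.8→225) → #fef4e1

#fce2ad, #fce3b2, #fef4e1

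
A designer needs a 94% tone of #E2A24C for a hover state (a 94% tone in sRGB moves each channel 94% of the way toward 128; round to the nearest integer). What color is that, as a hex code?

#86827D

#E2A24C is rgb(226, 162, 76).
Per channel, c → c + 0.94(128 − c):
  R: 226 + 0.94×(128−226) = 226 − 92.12 = 133.88 → 134
  G: 162 − 31.96 = 130.04 → 130
  B: 76 + 48.88 = 124.88 → 125
rgb(134, 130, 125) = #86827D.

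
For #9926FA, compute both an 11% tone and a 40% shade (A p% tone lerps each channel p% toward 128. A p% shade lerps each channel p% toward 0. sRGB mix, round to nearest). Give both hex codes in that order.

#9630ED, #5C1796

#9926FA is rgb(153, 38, 250).
11% tone:
  R: 153 − 2.75 = 150.25 → 150
  G: 38 + 9.9 = 47.9 → 48
  B: 250 + 0.11×(128−250) = 250 − 13.42 = 236.58 → 237
  → #9630ED
40% shade:
  R: 153 − 61.2 = 91.8 → 92
  G: 38 + 0.4×(0−38) = 38 − 15.2 = 22.8 → 23
  B: 250 + 0.4×(0−250) = 250 − 100 = 150 → 150
  → #5C1796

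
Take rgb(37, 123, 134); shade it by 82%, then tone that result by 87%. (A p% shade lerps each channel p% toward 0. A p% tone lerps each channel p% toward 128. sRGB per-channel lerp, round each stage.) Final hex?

Per channel, c → c + 0.82(0 − c):
  R: 37 + 0.82×(0−37) = 37 − 30.34 = 6.66 → 7
  G: 123 − 100.86 = 22.14 → 22
  B: 134 + 0.82×(0−134) = 134 − 109.88 = 24.12 → 24
After the shade: rgb(7, 22, 24) = #071618.
An 87% tone moves each channel 87% toward 128:
  R: 7 + 0.87×(128−7) = 7 + 105.27 = 112.27 → 112
  G: 22 + 0.87×(128−22) = 22 + 92.22 = 114.22 → 114
  B: 24 + 0.87×(128−24) = 24 + 90.48 = 114.48 → 114
rgb(112, 114, 114) = #707272.

#707272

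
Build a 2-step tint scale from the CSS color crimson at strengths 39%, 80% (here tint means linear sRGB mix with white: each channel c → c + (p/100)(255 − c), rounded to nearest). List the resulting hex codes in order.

CSS crimson is rgb(220, 20, 60).
39%: (220 + 13.65 = 233.65→234, 20 + 91.65 = 111.65→112, 60 + 76.05 = 136.05→136) → #ea7088
80%: (220 + 28 = 248→248, 20 + 188 = 208→208, 60 + 156 = 216→216) → #f8d0d8

#ea7088, #f8d0d8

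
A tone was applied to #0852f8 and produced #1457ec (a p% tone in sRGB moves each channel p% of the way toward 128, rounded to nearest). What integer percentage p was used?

10%

#0852f8 is rgb(8, 82, 248); #1457ec is rgb(20, 87, 236).
On the R channel (widest range): 20 ≈ 8 + (p/100)(128 − 8), so p ≈ 100×(20 − 8)/(128 − 8) = 1200/120 = 10.00.
p = 10 reproduces all three channels after rounding.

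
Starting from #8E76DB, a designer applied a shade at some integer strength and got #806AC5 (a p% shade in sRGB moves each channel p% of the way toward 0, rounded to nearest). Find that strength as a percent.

#8E76DB is rgb(142, 118, 219); #806AC5 is rgb(128, 106, 197).
On the B channel (widest range): 197 ≈ 219 + (p/100)(0 − 219), so p ≈ 100×(197 − 219)/(0 − 219) = -2200/-219 = 10.05.
p = 10 reproduces all three channels after rounding.

10%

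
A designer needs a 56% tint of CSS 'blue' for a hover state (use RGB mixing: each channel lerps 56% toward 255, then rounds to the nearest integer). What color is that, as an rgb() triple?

CSS blue is rgb(0, 0, 255).
A 56% tint moves each channel 56% toward 255:
  R: 0 + 0.56×(255−0) = 0 + 142.8 = 142.8 → 143
  G: 0 + 142.8 = 142.8 → 143
  B: 255 + 0 = 255 → 255

rgb(143, 143, 255)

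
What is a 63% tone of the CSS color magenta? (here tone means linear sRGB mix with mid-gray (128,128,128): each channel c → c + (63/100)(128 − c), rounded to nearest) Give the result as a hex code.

#af51af

CSS magenta is rgb(255, 0, 255).
A 63% tone moves each channel 63% toward 128:
  R: 255 − 80.01 = 174.99 → 175
  G: 0 + 0.63×(128−0) = 0 + 80.64 = 80.64 → 81
  B: 255 + 0.63×(128−255) = 255 − 80.01 = 174.99 → 175
rgb(175, 81, 175) = #af51af.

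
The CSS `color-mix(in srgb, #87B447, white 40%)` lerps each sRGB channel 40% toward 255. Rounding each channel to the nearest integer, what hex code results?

#87B447 is rgb(135, 180, 71).
Per channel, c → c + 0.4(255 − c):
  R: 135 + 0.4×(255−135) = 135 + 48 = 183 → 183
  G: 180 + 0.4×(255−180) = 180 + 30 = 210 → 210
  B: 71 + 0.4×(255−71) = 71 + 73.6 = 144.6 → 145
rgb(183, 210, 145) = #B7D291.

#B7D291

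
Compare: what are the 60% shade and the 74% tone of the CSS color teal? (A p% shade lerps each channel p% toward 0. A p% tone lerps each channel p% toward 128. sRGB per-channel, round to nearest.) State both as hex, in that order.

#003333, #5f8080

CSS teal is rgb(0, 128, 128).
60% shade:
  R: 0 + 0 = 0 → 0
  G: 128 − 76.8 = 51.2 → 51
  B: 128 − 76.8 = 51.2 → 51
  → #003333
74% tone:
  R: 0 + 94.72 = 94.72 → 95
  G: 128 + 0 = 128 → 128
  B: 128 + 0 = 128 → 128
  → #5f8080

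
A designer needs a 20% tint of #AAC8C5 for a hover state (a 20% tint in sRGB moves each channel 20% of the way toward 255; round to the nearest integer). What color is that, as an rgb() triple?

rgb(187, 211, 209)

#AAC8C5 is rgb(170, 200, 197).
Per channel, c → c + 0.2(255 − c):
  R: 170 + 0.2×(255−170) = 170 + 17 = 187 → 187
  G: 200 + 11 = 211 → 211
  B: 197 + 0.2×(255−197) = 197 + 11.6 = 208.6 → 209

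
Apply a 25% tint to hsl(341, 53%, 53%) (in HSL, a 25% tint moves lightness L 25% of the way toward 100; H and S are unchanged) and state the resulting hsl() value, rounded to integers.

hsl(341, 53%, 65%)

L moves 25% from 53 toward 100: 53 + 11.75 = 64.75 → 65.
H and S are unchanged.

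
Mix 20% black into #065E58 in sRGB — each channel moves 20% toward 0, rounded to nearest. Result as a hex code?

#065E58 is rgb(6, 94, 88).
Lerp each channel 20% toward 0:
  R: 6 + 0.2×(0−6) = 6 − 1.2 = 4.8 → 5
  G: 94 − 18.8 = 75.2 → 75
  B: 88 − 17.6 = 70.4 → 70
rgb(5, 75, 70) = #054B46.

#054B46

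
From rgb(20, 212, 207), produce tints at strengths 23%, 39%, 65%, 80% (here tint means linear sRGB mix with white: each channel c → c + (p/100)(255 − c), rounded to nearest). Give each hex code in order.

23%: (20 + 54.05 = 74.05→74, 212 + 9.89 = 221.89→222, 207 + 11.04 = 218.04→218) → #4ADEDA
39%: (20 + 91.65 = 111.65→112, 212 + 16.77 = 228.77→229, 207 + 18.72 = 225.72→226) → #70E5E2
65%: (20 + 152.75 = 172.75→173, 212 + 27.95 = 239.95→240, 207 + 31.2 = 238.2→238) → #ADF0EE
80%: (20 + 188 = 208→208, 212 + 34.4 = 246.4→246, 207 + 38.4 = 245.4→245) → #D0F6F5

#4ADEDA, #70E5E2, #ADF0EE, #D0F6F5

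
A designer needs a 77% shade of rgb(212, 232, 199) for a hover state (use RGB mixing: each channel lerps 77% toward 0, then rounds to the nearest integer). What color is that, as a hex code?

A 77% shade moves each channel 77% toward 0:
  R: 212 + 0.77×(0−212) = 212 − 163.24 = 48.76 → 49
  G: 232 + 0.77×(0−232) = 232 − 178.64 = 53.36 → 53
  B: 199 − 153.23 = 45.77 → 46
rgb(49, 53, 46) = #31352E.

#31352E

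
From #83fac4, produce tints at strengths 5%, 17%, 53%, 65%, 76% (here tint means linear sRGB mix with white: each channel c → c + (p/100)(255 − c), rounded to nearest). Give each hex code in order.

#89fac7, #98fbce, #c5fde3, #d4fdea, #e1fef1

#83fac4 is rgb(131, 250, 196).
5%: (131 + 6.2 = 137.2→137, 250→250, 196 + 2.95 = 198.95→199) → #89fac7
17%: (131 + 21.08 = 152.08→152, 250 + 0.85 = 250.85→251, 196 + 10.03 = 206.03→206) → #98fbce
53%: (131 + 65.72 = 196.72→197, 250 + 2.65 = 252.65→253, 196 + 31.27 = 227.27→227) → #c5fde3
65%: (131 + 80.6 = 211.6→212, 250 + 3.25 = 253.25→253, 196 + 38.35 = 234.35→234) → #d4fdea
76%: (131 + 94.24 = 225.24→225, 250 + 3.8 = 253.8→254, 196 + 44.84 = 240.84→241) → #e1fef1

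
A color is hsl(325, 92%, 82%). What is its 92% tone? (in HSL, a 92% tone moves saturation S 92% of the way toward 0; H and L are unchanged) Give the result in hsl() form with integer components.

S moves 92% from 92 toward 0: 92 − 84.64 = 7.36 → 7.
H and L are unchanged.

hsl(325, 7%, 82%)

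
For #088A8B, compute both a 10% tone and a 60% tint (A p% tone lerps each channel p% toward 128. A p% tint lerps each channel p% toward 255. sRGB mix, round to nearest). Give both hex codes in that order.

#088A8B is rgb(8, 138, 139).
10% tone:
  R: 8 + 12 = 20 → 20
  G: 138 + 0.1×(128−138) = 138 − 1 = 137 → 137
  B: 139 + 0.1×(128−139) = 139 − 1.1 = 137.9 → 138
  → #14898A
60% tint:
  R: 8 + 0.6×(255−8) = 8 + 148.2 = 156.2 → 156
  G: 138 + 0.6×(255−138) = 138 + 70.2 = 208.2 → 208
  B: 139 + 0.6×(255−139) = 139 + 69.6 = 208.6 → 209
  → #9CD0D1

#14898A, #9CD0D1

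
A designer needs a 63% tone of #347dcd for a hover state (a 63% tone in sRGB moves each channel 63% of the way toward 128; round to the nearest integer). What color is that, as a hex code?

#647f9c

#347dcd is rgb(52, 125, 205).
Lerp each channel 63% toward 128:
  R: 52 + 47.88 = 99.88 → 100
  G: 125 + 0.63×(128−125) = 125 + 1.89 = 126.89 → 127
  B: 205 + 0.63×(128−205) = 205 − 48.51 = 156.49 → 156
rgb(100, 127, 156) = #647f9c.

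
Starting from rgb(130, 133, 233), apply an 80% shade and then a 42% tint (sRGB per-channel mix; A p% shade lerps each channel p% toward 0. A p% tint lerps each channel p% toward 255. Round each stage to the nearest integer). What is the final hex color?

#7A7B86

Per channel, c → c + 0.8(0 − c):
  R: 130 + 0.8×(0−130) = 130 − 104 = 26 → 26
  G: 133 + 0.8×(0−133) = 133 − 106.4 = 26.6 → 27
  B: 233 + 0.8×(0−233) = 233 − 186.4 = 46.6 → 47
After the shade: rgb(26, 27, 47) = #1A1B2F.
A 42% tint moves each channel 42% toward 255:
  R: 26 + 0.42×(255−26) = 26 + 96.18 = 122.18 → 122
  G: 27 + 0.42×(255−27) = 27 + 95.76 = 122.76 → 123
  B: 47 + 0.42×(255−47) = 47 + 87.36 = 134.36 → 134
rgb(122, 123, 134) = #7A7B86.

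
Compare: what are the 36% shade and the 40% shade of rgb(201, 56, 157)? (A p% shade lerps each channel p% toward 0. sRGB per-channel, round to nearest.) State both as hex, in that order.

36% shade:
  R: 201 − 72.36 = 128.64 → 129
  G: 56 − 20.16 = 35.84 → 36
  B: 157 − 56.52 = 100.48 → 100
  → #812464
40% shade:
  R: 201 − 80.4 = 120.6 → 121
  G: 56 − 22.4 = 33.6 → 34
  B: 157 + 0.4×(0−157) = 157 − 62.8 = 94.2 → 94
  → #79225e

#812464, #79225e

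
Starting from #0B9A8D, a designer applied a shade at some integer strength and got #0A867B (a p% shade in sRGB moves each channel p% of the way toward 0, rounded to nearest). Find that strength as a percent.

#0B9A8D is rgb(11, 154, 141); #0A867B is rgb(10, 134, 123).
On the G channel (widest range): 134 ≈ 154 + (p/100)(0 − 154), so p ≈ 100×(134 − 154)/(0 − 154) = -2000/-154 = 12.99.
p = 13 reproduces all three channels after rounding.

13%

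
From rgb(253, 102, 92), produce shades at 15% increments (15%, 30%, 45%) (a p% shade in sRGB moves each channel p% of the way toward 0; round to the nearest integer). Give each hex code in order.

#d7574e, #b14740, #8b3833

15%: (253 − 37.95 = 215.05→215, 102 − 15.3 = 86.7→87, 92 − 13.8 = 78.2→78) → #d7574e
30%: (253 − 75.9 = 177.1→177, 102 − 30.6 = 71.4→71, 92 − 27.6 = 64.4→64) → #b14740
45%: (253 − 113.85 = 139.15→139, 102 − 45.9 = 56.1→56, 92 − 41.4 = 50.6→51) → #8b3833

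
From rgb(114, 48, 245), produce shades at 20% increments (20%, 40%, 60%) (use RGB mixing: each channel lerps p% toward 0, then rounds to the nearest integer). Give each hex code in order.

#5B26C4, #441D93, #2E1362

20%: (114 − 22.8 = 91.2→91, 48 − 9.6 = 38.4→38, 245 − 49 = 196→196) → #5B26C4
40%: (114 − 45.6 = 68.4→68, 48 − 19.2 = 28.8→29, 245 − 98 = 147→147) → #441D93
60%: (114 − 68.4 = 45.6→46, 48 − 28.8 = 19.2→19, 245 − 147 = 98→98) → #2E1362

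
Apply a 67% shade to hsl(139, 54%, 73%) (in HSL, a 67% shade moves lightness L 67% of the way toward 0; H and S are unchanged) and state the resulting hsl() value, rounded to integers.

L moves 67% from 73 toward 0: 73 − 48.91 = 24.09 → 24.
H and S are unchanged.

hsl(139, 54%, 24%)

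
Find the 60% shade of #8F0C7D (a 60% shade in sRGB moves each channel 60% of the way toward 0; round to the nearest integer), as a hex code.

#390532

#8F0C7D is rgb(143, 12, 125).
Lerp each channel 60% toward 0:
  R: 143 + 0.6×(0−143) = 143 − 85.8 = 57.2 → 57
  G: 12 + 0.6×(0−12) = 12 − 7.2 = 4.8 → 5
  B: 125 + 0.6×(0−125) = 125 − 75 = 50 → 50
rgb(57, 5, 50) = #390532.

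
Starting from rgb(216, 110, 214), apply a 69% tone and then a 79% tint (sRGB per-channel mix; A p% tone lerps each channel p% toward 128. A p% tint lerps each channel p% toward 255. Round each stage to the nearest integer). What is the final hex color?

#eae3ea

A 69% tone moves each channel 69% toward 128:
  R: 216 + 0.69×(128−216) = 216 − 60.72 = 155.28 → 155
  G: 110 + 12.42 = 122.42 → 122
  B: 214 − 59.34 = 154.66 → 155
After the tone: rgb(155, 122, 155) = #9b7a9b.
A 79% tint moves each channel 79% toward 255:
  R: 155 + 0.79×(255−155) = 155 + 79 = 234 → 234
  G: 122 + 105.07 = 227.07 → 227
  B: 155 + 79 = 234 → 234
rgb(234, 227, 234) = #eae3ea.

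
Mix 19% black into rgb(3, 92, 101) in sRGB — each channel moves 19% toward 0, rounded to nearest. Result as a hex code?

#024b52

Lerp each channel 19% toward 0:
  R: 3 − 0.57 = 2.43 → 2
  G: 92 + 0.19×(0−92) = 92 − 17.48 = 74.52 → 75
  B: 101 + 0.19×(0−101) = 101 − 19.19 = 81.81 → 82
rgb(2, 75, 82) = #024b52.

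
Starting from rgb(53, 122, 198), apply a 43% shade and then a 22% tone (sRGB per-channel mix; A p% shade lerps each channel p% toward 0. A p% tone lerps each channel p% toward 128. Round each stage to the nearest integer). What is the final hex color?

#345374

Lerp each channel 43% toward 0:
  R: 53 + 0.43×(0−53) = 53 − 22.79 = 30.21 → 30
  G: 122 + 0.43×(0−122) = 122 − 52.46 = 69.54 → 70
  B: 198 + 0.43×(0−198) = 198 − 85.14 = 112.86 → 113
After the shade: rgb(30, 70, 113) = #1E4671.
Lerp each channel 22% toward 128:
  R: 30 + 21.56 = 51.56 → 52
  G: 70 + 12.76 = 82.76 → 83
  B: 113 + 3.3 = 116.3 → 116
rgb(52, 83, 116) = #345374.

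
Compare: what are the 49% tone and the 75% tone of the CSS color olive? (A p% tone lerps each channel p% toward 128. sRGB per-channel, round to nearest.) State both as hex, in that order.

#80803f, #808060

CSS olive is rgb(128, 128, 0).
49% tone:
  R: 128 + 0.49×(128−128) = 128 + 0 = 128 → 128
  G: 128 + 0.49×(128−128) = 128 + 0 = 128 → 128
  B: 0 + 0.49×(128−0) = 0 + 62.72 = 62.72 → 63
  → #80803f
75% tone:
  R: 128 + 0.75×(128−128) = 128 + 0 = 128 → 128
  G: 128 + 0.75×(128−128) = 128 + 0 = 128 → 128
  B: 0 + 0.75×(128−0) = 0 + 96 = 96 → 96
  → #808060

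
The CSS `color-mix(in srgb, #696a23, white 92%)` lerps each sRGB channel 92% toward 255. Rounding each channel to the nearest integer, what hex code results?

#f3f3ed

#696a23 is rgb(105, 106, 35).
Lerp each channel 92% toward 255:
  R: 105 + 0.92×(255−105) = 105 + 138 = 243 → 243
  G: 106 + 137.08 = 243.08 → 243
  B: 35 + 202.4 = 237.4 → 237
rgb(243, 243, 237) = #f3f3ed.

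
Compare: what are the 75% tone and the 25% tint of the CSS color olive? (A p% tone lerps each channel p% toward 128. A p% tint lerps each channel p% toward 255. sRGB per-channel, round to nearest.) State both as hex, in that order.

CSS olive is rgb(128, 128, 0).
75% tone:
  R: 128 + 0 = 128 → 128
  G: 128 + 0.75×(128−128) = 128 + 0 = 128 → 128
  B: 0 + 0.75×(128−0) = 0 + 96 = 96 → 96
  → #808060
25% tint:
  R: 128 + 31.75 = 159.75 → 160
  G: 128 + 0.25×(255−128) = 128 + 31.75 = 159.75 → 160
  B: 0 + 0.25×(255−0) = 0 + 63.75 = 63.75 → 64
  → #a0a040

#808060, #a0a040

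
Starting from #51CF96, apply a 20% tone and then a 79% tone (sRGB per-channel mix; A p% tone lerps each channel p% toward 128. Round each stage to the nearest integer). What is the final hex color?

#788D84

#51CF96 is rgb(81, 207, 150).
Lerp each channel 20% toward 128:
  R: 81 + 9.4 = 90.4 → 90
  G: 207 + 0.2×(128−207) = 207 − 15.8 = 191.2 → 191
  B: 150 + 0.2×(128−150) = 150 − 4.4 = 145.6 → 146
After the tone: rgb(90, 191, 146) = #5ABF92.
Per channel, c → c + 0.79(128 − c):
  R: 90 + 30.02 = 120.02 → 120
  G: 191 − 49.77 = 141.23 → 141
  B: 146 − 14.22 = 131.78 → 132
rgb(120, 141, 132) = #788D84.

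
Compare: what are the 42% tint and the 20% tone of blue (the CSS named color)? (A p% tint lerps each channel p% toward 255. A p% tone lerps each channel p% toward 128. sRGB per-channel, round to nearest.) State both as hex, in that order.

CSS blue is rgb(0, 0, 255).
42% tint:
  R: 0 + 0.42×(255−0) = 0 + 107.1 = 107.1 → 107
  G: 0 + 0.42×(255−0) = 0 + 107.1 = 107.1 → 107
  B: 255 + 0.42×(255−255) = 255 + 0 = 255 → 255
  → #6b6bff
20% tone:
  R: 0 + 25.6 = 25.6 → 26
  G: 0 + 0.2×(128−0) = 0 + 25.6 = 25.6 → 26
  B: 255 + 0.2×(128−255) = 255 − 25.4 = 229.6 → 230
  → #1a1ae6

#6b6bff, #1a1ae6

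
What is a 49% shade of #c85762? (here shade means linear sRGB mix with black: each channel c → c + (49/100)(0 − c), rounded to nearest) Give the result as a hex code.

#662c32

#c85762 is rgb(200, 87, 98).
Lerp each channel 49% toward 0:
  R: 200 + 0.49×(0−200) = 200 − 98 = 102 → 102
  G: 87 + 0.49×(0−87) = 87 − 42.63 = 44.37 → 44
  B: 98 + 0.49×(0−98) = 98 − 48.02 = 49.98 → 50
rgb(102, 44, 50) = #662c32.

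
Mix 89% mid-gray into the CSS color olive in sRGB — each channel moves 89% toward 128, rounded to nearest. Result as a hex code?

CSS olive is rgb(128, 128, 0).
An 89% tone moves each channel 89% toward 128:
  R: 128 + 0 = 128 → 128
  G: 128 + 0 = 128 → 128
  B: 0 + 0.89×(128−0) = 0 + 113.92 = 113.92 → 114
rgb(128, 128, 114) = #808072.

#808072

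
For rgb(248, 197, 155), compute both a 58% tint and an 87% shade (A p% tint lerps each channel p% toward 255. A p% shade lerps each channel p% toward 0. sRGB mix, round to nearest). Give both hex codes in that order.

#FCE7D5, #201A14

58% tint:
  R: 248 + 0.58×(255−248) = 248 + 4.06 = 252.06 → 252
  G: 197 + 0.58×(255−197) = 197 + 33.64 = 230.64 → 231
  B: 155 + 58 = 213 → 213
  → #FCE7D5
87% shade:
  R: 248 − 215.76 = 32.24 → 32
  G: 197 + 0.87×(0−197) = 197 − 171.39 = 25.61 → 26
  B: 155 − 134.85 = 20.15 → 20
  → #201A14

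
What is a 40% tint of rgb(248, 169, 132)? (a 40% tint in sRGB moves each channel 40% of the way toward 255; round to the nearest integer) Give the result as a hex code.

#FBCBB5

Lerp each channel 40% toward 255:
  R: 248 + 2.8 = 250.8 → 251
  G: 169 + 34.4 = 203.4 → 203
  B: 132 + 0.4×(255−132) = 132 + 49.2 = 181.2 → 181
rgb(251, 203, 181) = #FBCBB5.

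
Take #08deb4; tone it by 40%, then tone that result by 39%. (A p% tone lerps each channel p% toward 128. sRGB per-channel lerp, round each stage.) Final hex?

#08deb4 is rgb(8, 222, 180).
Lerp each channel 40% toward 128:
  R: 8 + 0.4×(128−8) = 8 + 48 = 56 → 56
  G: 222 − 37.6 = 184.4 → 184
  B: 180 + 0.4×(128−180) = 180 − 20.8 = 159.2 → 159
After the tone: rgb(56, 184, 159) = #38b89f.
A 39% tone moves each channel 39% toward 128:
  R: 56 + 0.39×(128−56) = 56 + 28.08 = 84.08 → 84
  G: 184 − 21.84 = 162.16 → 162
  B: 159 − 12.09 = 146.91 → 147
rgb(84, 162, 147) = #54a293.

#54a293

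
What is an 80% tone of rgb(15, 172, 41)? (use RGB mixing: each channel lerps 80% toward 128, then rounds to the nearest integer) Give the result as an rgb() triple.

Lerp each channel 80% toward 128:
  R: 15 + 90.4 = 105.4 → 105
  G: 172 − 35.2 = 136.8 → 137
  B: 41 + 0.8×(128−41) = 41 + 69.6 = 110.6 → 111

rgb(105, 137, 111)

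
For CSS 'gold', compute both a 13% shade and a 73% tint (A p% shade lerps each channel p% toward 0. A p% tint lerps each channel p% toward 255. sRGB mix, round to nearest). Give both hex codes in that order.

#DEBB00, #FFF4BA

CSS gold is rgb(255, 215, 0).
13% shade:
  R: 255 − 33.15 = 221.85 → 222
  G: 215 − 27.95 = 187.05 → 187
  B: 0 + 0.13×(0−0) = 0 + 0 = 0 → 0
  → #DEBB00
73% tint:
  R: 255 + 0 = 255 → 255
  G: 215 + 0.73×(255−215) = 215 + 29.2 = 244.2 → 244
  B: 0 + 186.15 = 186.15 → 186
  → #FFF4BA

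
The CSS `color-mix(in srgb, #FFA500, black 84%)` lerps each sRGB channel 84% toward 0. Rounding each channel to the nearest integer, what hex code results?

#291A00

#FFA500 is rgb(255, 165, 0).
Lerp each channel 84% toward 0:
  R: 255 − 214.2 = 40.8 → 41
  G: 165 − 138.6 = 26.4 → 26
  B: 0 + 0 = 0 → 0
rgb(41, 26, 0) = #291A00.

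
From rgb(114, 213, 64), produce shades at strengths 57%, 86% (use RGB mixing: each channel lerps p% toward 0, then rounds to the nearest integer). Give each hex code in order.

#315C1C, #101E09

57%: (114 − 64.98 = 49.02→49, 213 − 121.41 = 91.59→92, 64 − 36.48 = 27.52→28) → #315C1C
86%: (114 − 98.04 = 15.96→16, 213 − 183.18 = 29.82→30, 64 − 55.04 = 8.96→9) → #101E09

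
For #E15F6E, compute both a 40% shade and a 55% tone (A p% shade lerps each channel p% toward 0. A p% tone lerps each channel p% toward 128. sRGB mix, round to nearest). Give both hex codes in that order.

#873942, #AC7178

#E15F6E is rgb(225, 95, 110).
40% shade:
  R: 225 − 90 = 135 → 135
  G: 95 − 38 = 57 → 57
  B: 110 − 44 = 66 → 66
  → #873942
55% tone:
  R: 225 + 0.55×(128−225) = 225 − 53.35 = 171.65 → 172
  G: 95 + 0.55×(128−95) = 95 + 18.15 = 113.15 → 113
  B: 110 + 0.55×(128−110) = 110 + 9.9 = 119.9 → 120
  → #AC7178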